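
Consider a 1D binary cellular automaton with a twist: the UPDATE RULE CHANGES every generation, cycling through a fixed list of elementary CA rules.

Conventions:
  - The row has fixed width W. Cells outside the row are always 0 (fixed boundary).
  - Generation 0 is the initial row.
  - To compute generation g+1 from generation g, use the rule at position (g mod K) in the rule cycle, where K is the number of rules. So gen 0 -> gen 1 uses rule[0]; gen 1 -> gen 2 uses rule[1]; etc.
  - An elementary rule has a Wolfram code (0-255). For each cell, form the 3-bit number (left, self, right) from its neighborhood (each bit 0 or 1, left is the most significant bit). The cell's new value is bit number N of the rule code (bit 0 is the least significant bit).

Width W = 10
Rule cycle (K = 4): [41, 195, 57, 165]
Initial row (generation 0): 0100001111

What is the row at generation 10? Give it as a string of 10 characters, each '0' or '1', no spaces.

Answer: 1110011100

Derivation:
Gen 0: 0100001111
Gen 1 (rule 41): 0001101000
Gen 2 (rule 195): 1110100011
Gen 3 (rule 57): 1001011010
Gen 4 (rule 165): 1001100110
Gen 5 (rule 41): 0001000100
Gen 6 (rule 195): 1110011001
Gen 7 (rule 57): 1001010100
Gen 8 (rule 165): 1001111101
Gen 9 (rule 41): 0001000010
Gen 10 (rule 195): 1110011100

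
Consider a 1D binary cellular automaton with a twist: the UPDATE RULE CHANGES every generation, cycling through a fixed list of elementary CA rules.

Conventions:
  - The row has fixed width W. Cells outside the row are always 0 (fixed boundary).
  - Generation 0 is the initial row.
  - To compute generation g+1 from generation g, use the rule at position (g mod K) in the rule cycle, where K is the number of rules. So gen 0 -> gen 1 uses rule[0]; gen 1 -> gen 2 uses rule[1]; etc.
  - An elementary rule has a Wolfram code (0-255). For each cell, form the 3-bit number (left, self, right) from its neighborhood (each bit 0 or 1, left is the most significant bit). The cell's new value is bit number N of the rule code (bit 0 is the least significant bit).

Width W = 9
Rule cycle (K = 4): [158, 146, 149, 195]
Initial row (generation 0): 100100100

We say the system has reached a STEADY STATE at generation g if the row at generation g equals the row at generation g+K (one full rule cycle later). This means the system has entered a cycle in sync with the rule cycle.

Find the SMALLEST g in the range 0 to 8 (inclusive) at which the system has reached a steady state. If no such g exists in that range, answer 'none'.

Answer: none

Derivation:
Gen 0: 100100100
Gen 1 (rule 158): 111111110
Gen 2 (rule 146): 011111101
Gen 3 (rule 149): 001111001
Gen 4 (rule 195): 110111010
Gen 5 (rule 158): 100110011
Gen 6 (rule 146): 011001100
Gen 7 (rule 149): 000100011
Gen 8 (rule 195): 111001101
Gen 9 (rule 158): 110111001
Gen 10 (rule 146): 000010110
Gen 11 (rule 149): 111010001
Gen 12 (rule 195): 011000110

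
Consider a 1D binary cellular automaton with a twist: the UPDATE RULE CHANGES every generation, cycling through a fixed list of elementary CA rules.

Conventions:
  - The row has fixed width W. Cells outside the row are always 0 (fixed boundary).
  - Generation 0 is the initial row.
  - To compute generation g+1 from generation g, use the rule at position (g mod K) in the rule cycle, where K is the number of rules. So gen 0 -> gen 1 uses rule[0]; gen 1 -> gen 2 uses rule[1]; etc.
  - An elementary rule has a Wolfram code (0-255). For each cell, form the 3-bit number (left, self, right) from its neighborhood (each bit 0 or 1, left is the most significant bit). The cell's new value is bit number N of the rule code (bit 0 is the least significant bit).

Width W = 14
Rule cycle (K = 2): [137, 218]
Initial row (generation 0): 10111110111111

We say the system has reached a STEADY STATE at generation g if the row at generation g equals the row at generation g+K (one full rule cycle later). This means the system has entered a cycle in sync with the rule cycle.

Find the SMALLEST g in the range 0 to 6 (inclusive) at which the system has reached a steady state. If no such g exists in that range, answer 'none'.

Answer: 4

Derivation:
Gen 0: 10111110111111
Gen 1 (rule 137): 00111100111110
Gen 2 (rule 218): 01111111111111
Gen 3 (rule 137): 01111111111110
Gen 4 (rule 218): 11111111111111
Gen 5 (rule 137): 11111111111110
Gen 6 (rule 218): 11111111111111
Gen 7 (rule 137): 11111111111110
Gen 8 (rule 218): 11111111111111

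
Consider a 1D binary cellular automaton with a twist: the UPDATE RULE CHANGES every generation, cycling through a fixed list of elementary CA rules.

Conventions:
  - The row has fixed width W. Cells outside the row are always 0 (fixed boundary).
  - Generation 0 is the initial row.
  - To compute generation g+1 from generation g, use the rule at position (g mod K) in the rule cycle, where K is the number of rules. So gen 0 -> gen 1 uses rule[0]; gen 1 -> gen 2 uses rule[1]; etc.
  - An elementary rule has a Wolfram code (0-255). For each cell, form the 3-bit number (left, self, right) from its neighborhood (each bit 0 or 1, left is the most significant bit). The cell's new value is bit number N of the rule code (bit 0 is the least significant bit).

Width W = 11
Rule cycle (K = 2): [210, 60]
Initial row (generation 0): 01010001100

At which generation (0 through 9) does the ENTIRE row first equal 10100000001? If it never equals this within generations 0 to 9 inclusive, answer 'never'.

Answer: never

Derivation:
Gen 0: 01010001100
Gen 1 (rule 210): 10001010110
Gen 2 (rule 60): 11001111101
Gen 3 (rule 210): 01110111100
Gen 4 (rule 60): 01001100010
Gen 5 (rule 210): 10110110101
Gen 6 (rule 60): 11101101111
Gen 7 (rule 210): 01100100111
Gen 8 (rule 60): 01010110100
Gen 9 (rule 210): 10000010010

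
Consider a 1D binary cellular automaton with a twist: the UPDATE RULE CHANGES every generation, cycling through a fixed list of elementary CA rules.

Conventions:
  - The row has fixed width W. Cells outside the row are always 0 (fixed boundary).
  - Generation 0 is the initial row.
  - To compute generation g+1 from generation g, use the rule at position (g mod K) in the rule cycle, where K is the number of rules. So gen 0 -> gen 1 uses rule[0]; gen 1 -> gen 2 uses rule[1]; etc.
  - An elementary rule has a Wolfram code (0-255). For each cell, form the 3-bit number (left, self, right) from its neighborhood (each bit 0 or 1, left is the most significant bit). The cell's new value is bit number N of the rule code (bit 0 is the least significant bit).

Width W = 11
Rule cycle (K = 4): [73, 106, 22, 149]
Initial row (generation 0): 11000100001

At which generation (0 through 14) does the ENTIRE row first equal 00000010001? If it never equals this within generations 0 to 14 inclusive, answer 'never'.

Answer: 9

Derivation:
Gen 0: 11000100001
Gen 1 (rule 73): 11010001100
Gen 2 (rule 106): 11100011100
Gen 3 (rule 22): 00010100010
Gen 4 (rule 149): 11010111011
Gen 5 (rule 73): 11000101011
Gen 6 (rule 106): 11001010111
Gen 7 (rule 22): 00111010000
Gen 8 (rule 149): 10010011111
Gen 9 (rule 73): 00000010001
Gen 10 (rule 106): 00000100010
Gen 11 (rule 22): 00001110111
Gen 12 (rule 149): 11100100010
Gen 13 (rule 73): 10100001000
Gen 14 (rule 106): 01000010000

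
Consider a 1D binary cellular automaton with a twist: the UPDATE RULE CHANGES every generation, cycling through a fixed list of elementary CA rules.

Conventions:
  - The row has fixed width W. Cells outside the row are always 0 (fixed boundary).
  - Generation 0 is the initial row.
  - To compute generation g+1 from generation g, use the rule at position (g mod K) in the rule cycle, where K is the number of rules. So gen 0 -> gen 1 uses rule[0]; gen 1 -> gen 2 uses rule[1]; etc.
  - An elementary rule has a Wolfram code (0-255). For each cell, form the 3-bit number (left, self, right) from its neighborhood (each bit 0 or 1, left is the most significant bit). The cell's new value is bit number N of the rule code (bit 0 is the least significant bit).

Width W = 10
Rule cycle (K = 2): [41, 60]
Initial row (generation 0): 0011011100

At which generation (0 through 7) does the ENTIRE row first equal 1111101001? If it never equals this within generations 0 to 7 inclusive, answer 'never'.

Answer: 2

Derivation:
Gen 0: 0011011100
Gen 1 (rule 41): 1010110001
Gen 2 (rule 60): 1111101001
Gen 3 (rule 41): 1000010000
Gen 4 (rule 60): 1100011000
Gen 5 (rule 41): 1001010011
Gen 6 (rule 60): 1101111010
Gen 7 (rule 41): 1011000100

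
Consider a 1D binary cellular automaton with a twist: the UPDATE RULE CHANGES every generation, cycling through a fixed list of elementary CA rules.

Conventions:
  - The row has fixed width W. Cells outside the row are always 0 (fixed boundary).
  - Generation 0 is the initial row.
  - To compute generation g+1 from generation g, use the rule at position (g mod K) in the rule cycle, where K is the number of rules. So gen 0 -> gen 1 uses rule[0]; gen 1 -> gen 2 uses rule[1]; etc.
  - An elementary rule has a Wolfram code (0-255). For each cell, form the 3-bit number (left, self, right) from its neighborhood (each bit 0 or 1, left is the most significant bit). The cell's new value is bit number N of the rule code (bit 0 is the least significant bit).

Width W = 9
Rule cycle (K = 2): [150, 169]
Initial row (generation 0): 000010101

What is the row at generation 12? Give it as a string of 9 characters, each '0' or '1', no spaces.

Answer: 110001100

Derivation:
Gen 0: 000010101
Gen 1 (rule 150): 000110101
Gen 2 (rule 169): 110101010
Gen 3 (rule 150): 000101011
Gen 4 (rule 169): 110010110
Gen 5 (rule 150): 001110001
Gen 6 (rule 169): 101100100
Gen 7 (rule 150): 100011110
Gen 8 (rule 169): 001011100
Gen 9 (rule 150): 011001010
Gen 10 (rule 169): 010000100
Gen 11 (rule 150): 111001110
Gen 12 (rule 169): 110001100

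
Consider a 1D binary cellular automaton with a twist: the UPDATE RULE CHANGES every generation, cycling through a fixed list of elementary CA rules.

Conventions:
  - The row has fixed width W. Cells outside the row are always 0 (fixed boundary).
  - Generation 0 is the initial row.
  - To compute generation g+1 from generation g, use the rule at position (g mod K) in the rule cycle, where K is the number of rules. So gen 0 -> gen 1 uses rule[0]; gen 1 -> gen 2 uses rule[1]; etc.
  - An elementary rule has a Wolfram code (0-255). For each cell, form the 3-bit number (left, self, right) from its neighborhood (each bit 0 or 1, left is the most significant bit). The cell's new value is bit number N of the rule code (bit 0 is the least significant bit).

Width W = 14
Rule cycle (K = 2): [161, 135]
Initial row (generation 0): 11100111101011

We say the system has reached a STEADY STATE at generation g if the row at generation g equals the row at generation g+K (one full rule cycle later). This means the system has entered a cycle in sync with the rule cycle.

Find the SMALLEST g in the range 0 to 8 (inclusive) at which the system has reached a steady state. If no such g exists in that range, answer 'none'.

Answer: none

Derivation:
Gen 0: 11100111101011
Gen 1 (rule 161): 01000011010100
Gen 2 (rule 135): 11011100010101
Gen 3 (rule 161): 00101001001010
Gen 4 (rule 135): 11101011011010
Gen 5 (rule 161): 01010100100100
Gen 6 (rule 135): 11010101101101
Gen 7 (rule 161): 00101010010010
Gen 8 (rule 135): 11101010110110
Gen 9 (rule 161): 01010101001000
Gen 10 (rule 135): 11010101011011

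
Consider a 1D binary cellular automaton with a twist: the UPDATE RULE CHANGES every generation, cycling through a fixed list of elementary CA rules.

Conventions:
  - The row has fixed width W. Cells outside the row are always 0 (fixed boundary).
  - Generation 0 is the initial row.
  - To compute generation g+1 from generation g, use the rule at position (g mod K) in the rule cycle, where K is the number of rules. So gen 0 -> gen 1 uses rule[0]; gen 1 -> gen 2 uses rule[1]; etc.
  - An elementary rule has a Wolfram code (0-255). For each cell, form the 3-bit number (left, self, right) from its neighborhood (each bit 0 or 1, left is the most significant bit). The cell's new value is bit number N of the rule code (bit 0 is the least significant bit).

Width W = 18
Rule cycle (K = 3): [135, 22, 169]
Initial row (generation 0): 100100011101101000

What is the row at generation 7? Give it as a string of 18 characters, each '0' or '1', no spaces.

Answer: 011100000100010001

Derivation:
Gen 0: 100100011101101000
Gen 1 (rule 135): 101101101000001011
Gen 2 (rule 22): 100000001100011000
Gen 3 (rule 169): 001111101001010011
Gen 4 (rule 135): 110111001011010100
Gen 5 (rule 22): 000000111000010110
Gen 6 (rule 169): 111110110011001100
Gen 7 (rule 135): 011100000100010001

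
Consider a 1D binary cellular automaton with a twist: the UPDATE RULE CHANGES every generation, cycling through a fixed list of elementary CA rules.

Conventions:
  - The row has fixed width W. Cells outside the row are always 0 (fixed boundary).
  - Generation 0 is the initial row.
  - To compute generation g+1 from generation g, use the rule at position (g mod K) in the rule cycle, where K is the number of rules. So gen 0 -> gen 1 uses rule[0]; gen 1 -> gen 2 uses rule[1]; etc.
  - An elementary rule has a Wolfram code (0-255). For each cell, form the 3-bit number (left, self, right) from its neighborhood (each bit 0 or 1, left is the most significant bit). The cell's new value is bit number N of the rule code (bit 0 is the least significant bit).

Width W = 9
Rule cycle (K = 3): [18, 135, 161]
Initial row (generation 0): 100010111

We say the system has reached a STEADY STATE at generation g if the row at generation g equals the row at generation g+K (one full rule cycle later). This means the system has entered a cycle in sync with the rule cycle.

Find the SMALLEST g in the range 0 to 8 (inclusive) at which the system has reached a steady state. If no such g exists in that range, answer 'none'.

Answer: 4

Derivation:
Gen 0: 100010111
Gen 1 (rule 18): 010100000
Gen 2 (rule 135): 110101111
Gen 3 (rule 161): 001010110
Gen 4 (rule 18): 010000001
Gen 5 (rule 135): 110111111
Gen 6 (rule 161): 001011110
Gen 7 (rule 18): 010000001
Gen 8 (rule 135): 110111111
Gen 9 (rule 161): 001011110
Gen 10 (rule 18): 010000001
Gen 11 (rule 135): 110111111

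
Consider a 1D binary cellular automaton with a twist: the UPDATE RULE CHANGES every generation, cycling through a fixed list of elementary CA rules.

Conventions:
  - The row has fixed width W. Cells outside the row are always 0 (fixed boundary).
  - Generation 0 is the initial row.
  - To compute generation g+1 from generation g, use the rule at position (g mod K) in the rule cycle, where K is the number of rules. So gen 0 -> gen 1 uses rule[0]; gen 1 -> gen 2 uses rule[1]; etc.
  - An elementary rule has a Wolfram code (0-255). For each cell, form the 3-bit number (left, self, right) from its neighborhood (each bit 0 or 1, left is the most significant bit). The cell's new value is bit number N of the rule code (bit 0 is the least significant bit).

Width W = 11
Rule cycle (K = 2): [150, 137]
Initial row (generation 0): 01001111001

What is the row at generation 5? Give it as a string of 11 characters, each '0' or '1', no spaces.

Gen 0: 01001111001
Gen 1 (rule 150): 11110110111
Gen 2 (rule 137): 11100100110
Gen 3 (rule 150): 01011111001
Gen 4 (rule 137): 00011110000
Gen 5 (rule 150): 00101101000

Answer: 00101101000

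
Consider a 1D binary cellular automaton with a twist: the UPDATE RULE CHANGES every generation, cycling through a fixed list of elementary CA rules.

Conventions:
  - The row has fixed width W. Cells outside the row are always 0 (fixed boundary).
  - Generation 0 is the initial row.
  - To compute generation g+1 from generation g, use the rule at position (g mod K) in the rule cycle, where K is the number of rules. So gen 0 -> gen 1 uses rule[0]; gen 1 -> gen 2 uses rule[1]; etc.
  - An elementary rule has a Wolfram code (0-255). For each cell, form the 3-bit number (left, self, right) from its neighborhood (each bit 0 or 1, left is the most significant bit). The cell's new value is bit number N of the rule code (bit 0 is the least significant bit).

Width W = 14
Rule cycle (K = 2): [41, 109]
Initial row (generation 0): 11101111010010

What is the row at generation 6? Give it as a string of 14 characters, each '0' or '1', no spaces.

Answer: 11110111110110

Derivation:
Gen 0: 11101111010010
Gen 1 (rule 41): 10011000100000
Gen 2 (rule 109): 10011010101111
Gen 3 (rule 41): 00010101011000
Gen 4 (rule 109): 11011111111011
Gen 5 (rule 41): 10110000000110
Gen 6 (rule 109): 11110111110110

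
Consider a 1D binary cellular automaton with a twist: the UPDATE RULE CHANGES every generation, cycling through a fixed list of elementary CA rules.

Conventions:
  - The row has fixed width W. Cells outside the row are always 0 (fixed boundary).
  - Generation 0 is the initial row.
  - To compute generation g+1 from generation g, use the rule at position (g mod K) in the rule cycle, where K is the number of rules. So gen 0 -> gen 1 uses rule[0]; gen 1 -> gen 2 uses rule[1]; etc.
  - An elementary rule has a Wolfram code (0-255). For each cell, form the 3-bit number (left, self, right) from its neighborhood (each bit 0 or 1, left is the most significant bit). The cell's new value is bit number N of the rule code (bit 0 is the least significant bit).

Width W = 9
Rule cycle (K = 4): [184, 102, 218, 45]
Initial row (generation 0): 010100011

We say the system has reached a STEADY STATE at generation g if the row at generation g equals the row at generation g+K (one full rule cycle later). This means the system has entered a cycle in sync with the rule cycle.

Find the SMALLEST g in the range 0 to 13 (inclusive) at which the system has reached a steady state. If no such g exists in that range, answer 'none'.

Gen 0: 010100011
Gen 1 (rule 184): 001010010
Gen 2 (rule 102): 011110110
Gen 3 (rule 218): 111110111
Gen 4 (rule 45): 100001100
Gen 5 (rule 184): 010001010
Gen 6 (rule 102): 110011110
Gen 7 (rule 218): 111111111
Gen 8 (rule 45): 100000000
Gen 9 (rule 184): 010000000
Gen 10 (rule 102): 110000000
Gen 11 (rule 218): 111000000
Gen 12 (rule 45): 100011111
Gen 13 (rule 184): 010011110
Gen 14 (rule 102): 110100010
Gen 15 (rule 218): 110010101
Gen 16 (rule 45): 100011111
Gen 17 (rule 184): 010011110

Answer: 12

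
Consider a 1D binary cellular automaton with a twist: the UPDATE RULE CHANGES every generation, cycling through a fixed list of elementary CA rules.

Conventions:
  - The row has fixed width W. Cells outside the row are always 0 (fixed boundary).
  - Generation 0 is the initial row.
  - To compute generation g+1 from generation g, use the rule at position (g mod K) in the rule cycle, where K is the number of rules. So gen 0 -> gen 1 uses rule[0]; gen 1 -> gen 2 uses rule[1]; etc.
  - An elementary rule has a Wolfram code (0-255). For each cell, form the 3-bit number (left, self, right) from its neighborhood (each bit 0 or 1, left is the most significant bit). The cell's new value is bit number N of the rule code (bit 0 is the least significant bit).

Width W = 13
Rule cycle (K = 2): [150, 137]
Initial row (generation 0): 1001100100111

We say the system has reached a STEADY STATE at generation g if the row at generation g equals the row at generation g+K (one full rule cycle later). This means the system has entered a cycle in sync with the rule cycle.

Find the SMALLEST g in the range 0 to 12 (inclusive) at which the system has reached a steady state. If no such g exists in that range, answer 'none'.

Gen 0: 1001100100111
Gen 1 (rule 150): 1110011111010
Gen 2 (rule 137): 1100011110000
Gen 3 (rule 150): 0010101101000
Gen 4 (rule 137): 1000001000011
Gen 5 (rule 150): 1100011100100
Gen 6 (rule 137): 1001011000001
Gen 7 (rule 150): 1111000100011
Gen 8 (rule 137): 1110010001010
Gen 9 (rule 150): 0101111011011
Gen 10 (rule 137): 0001110010010
Gen 11 (rule 150): 0010101111111
Gen 12 (rule 137): 1000001111110
Gen 13 (rule 150): 1100010111101
Gen 14 (rule 137): 1001000111000

Answer: none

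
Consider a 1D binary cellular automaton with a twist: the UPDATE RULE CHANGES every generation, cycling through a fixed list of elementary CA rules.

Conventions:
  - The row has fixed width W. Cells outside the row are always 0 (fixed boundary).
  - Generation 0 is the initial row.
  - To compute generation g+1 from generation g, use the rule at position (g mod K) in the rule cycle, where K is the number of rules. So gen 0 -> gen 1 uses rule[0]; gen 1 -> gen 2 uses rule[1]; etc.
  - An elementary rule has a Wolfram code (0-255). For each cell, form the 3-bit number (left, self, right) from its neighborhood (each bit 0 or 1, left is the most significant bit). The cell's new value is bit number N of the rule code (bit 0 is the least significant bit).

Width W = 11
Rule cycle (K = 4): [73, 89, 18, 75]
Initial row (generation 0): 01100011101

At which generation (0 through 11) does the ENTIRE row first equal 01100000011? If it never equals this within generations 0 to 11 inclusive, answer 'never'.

Gen 0: 01100011101
Gen 1 (rule 73): 01101010100
Gen 2 (rule 89): 01100000011
Gen 3 (rule 18): 10010000100
Gen 4 (rule 75): 00100111001
Gen 5 (rule 73): 10000101000
Gen 6 (rule 89): 01110000111
Gen 7 (rule 18): 10001001000
Gen 8 (rule 75): 00110010011
Gen 9 (rule 73): 10110000011
Gen 10 (rule 89): 00111111011
Gen 11 (rule 18): 01000000000

Answer: 2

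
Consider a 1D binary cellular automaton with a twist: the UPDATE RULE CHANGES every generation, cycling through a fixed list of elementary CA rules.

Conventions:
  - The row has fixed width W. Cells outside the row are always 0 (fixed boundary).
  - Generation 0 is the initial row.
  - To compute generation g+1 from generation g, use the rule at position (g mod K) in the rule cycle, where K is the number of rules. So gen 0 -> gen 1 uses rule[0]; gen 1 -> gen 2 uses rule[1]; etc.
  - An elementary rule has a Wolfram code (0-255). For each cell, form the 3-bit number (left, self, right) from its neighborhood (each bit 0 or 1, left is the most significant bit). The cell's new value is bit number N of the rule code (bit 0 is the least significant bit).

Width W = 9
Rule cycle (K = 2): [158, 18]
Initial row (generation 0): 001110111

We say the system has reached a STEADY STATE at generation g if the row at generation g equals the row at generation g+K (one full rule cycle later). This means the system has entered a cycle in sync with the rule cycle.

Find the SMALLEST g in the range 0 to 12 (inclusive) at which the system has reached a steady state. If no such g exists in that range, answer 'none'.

Gen 0: 001110111
Gen 1 (rule 158): 011100110
Gen 2 (rule 18): 100011001
Gen 3 (rule 158): 110110111
Gen 4 (rule 18): 000000000
Gen 5 (rule 158): 000000000
Gen 6 (rule 18): 000000000
Gen 7 (rule 158): 000000000
Gen 8 (rule 18): 000000000
Gen 9 (rule 158): 000000000
Gen 10 (rule 18): 000000000
Gen 11 (rule 158): 000000000
Gen 12 (rule 18): 000000000
Gen 13 (rule 158): 000000000
Gen 14 (rule 18): 000000000

Answer: 4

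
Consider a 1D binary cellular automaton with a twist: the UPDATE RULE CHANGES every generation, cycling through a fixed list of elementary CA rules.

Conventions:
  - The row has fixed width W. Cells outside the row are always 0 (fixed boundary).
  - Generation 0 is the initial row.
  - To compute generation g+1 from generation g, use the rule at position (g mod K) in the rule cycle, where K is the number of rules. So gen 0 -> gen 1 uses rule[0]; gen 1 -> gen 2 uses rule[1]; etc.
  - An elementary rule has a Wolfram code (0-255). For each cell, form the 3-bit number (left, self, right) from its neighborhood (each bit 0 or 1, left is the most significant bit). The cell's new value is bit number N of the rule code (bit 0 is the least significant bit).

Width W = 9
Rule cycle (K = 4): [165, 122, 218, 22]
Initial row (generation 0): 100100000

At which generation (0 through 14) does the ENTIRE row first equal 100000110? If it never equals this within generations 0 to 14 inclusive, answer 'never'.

Answer: 6

Derivation:
Gen 0: 100100000
Gen 1 (rule 165): 100101111
Gen 2 (rule 122): 011011001
Gen 3 (rule 218): 111011110
Gen 4 (rule 22): 000000001
Gen 5 (rule 165): 111111101
Gen 6 (rule 122): 100000110
Gen 7 (rule 218): 010001111
Gen 8 (rule 22): 111010000
Gen 9 (rule 165): 010110111
Gen 10 (rule 122): 101111101
Gen 11 (rule 218): 001111100
Gen 12 (rule 22): 010000010
Gen 13 (rule 165): 010111010
Gen 14 (rule 122): 101101101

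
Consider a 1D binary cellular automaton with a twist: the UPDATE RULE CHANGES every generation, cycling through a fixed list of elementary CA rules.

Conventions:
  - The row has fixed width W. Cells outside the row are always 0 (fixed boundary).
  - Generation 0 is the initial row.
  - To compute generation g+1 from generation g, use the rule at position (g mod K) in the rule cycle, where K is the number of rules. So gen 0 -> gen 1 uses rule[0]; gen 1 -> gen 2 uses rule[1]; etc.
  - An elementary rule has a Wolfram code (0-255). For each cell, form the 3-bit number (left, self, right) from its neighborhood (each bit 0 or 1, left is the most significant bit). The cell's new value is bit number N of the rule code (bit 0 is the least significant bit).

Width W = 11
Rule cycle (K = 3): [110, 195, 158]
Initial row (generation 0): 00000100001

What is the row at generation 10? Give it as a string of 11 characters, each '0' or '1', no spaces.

Answer: 11011001110

Derivation:
Gen 0: 00000100001
Gen 1 (rule 110): 00001100011
Gen 2 (rule 195): 11110101101
Gen 3 (rule 158): 11100101001
Gen 4 (rule 110): 10101111011
Gen 5 (rule 195): 00000111001
Gen 6 (rule 158): 00001110111
Gen 7 (rule 110): 00011011101
Gen 8 (rule 195): 11101001100
Gen 9 (rule 158): 11001111010
Gen 10 (rule 110): 11011001110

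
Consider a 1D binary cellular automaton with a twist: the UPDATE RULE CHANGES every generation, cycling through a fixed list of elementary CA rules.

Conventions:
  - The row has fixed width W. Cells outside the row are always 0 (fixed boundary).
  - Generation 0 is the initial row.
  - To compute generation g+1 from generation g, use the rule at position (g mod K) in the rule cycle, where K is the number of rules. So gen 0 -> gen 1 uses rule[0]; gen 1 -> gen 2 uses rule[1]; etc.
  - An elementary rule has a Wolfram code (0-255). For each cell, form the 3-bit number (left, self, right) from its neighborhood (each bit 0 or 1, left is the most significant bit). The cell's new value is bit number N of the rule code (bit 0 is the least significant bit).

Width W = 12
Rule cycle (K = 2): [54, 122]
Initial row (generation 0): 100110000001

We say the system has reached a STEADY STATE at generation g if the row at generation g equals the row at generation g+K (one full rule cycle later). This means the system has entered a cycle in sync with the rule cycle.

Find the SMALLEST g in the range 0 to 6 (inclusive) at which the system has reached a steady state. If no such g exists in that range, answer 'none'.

Gen 0: 100110000001
Gen 1 (rule 54): 111001000011
Gen 2 (rule 122): 101110100111
Gen 3 (rule 54): 110001111000
Gen 4 (rule 122): 111011001100
Gen 5 (rule 54): 000100110010
Gen 6 (rule 122): 001011111101
Gen 7 (rule 54): 011100000011
Gen 8 (rule 122): 110110000111

Answer: none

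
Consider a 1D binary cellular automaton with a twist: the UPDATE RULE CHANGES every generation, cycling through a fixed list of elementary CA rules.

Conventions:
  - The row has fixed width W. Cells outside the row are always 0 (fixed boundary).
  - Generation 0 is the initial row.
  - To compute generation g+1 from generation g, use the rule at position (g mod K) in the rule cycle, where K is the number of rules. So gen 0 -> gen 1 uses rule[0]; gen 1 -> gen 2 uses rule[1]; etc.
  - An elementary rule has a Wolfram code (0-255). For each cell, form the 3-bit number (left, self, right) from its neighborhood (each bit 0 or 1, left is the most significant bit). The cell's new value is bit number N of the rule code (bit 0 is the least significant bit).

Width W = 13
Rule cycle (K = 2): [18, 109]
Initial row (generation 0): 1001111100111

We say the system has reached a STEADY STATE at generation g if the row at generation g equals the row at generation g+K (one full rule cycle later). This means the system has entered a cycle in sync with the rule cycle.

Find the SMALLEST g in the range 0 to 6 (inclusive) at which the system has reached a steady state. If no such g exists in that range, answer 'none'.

Gen 0: 1001111100111
Gen 1 (rule 18): 0110000011000
Gen 2 (rule 109): 0110111011011
Gen 3 (rule 18): 1000000000000
Gen 4 (rule 109): 1011111111111
Gen 5 (rule 18): 0000000000000
Gen 6 (rule 109): 1111111111111
Gen 7 (rule 18): 0000000000000
Gen 8 (rule 109): 1111111111111

Answer: 5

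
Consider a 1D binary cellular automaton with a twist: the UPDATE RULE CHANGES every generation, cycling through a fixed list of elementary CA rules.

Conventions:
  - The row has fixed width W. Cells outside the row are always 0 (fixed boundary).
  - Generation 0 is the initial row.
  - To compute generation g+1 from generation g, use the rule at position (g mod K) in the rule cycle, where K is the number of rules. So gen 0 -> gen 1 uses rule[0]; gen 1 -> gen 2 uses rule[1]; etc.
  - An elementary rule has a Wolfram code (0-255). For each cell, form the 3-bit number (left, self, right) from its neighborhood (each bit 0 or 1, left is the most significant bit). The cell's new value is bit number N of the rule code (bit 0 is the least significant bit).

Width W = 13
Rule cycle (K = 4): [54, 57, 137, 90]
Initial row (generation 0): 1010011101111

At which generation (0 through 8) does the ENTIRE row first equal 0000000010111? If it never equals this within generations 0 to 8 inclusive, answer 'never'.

Answer: never

Derivation:
Gen 0: 1010011101111
Gen 1 (rule 54): 1111100010000
Gen 2 (rule 57): 1000011001111
Gen 3 (rule 137): 0011010001110
Gen 4 (rule 90): 0111001011011
Gen 5 (rule 54): 1000111100100
Gen 6 (rule 57): 0110100010011
Gen 7 (rule 137): 0100001000010
Gen 8 (rule 90): 1010010100101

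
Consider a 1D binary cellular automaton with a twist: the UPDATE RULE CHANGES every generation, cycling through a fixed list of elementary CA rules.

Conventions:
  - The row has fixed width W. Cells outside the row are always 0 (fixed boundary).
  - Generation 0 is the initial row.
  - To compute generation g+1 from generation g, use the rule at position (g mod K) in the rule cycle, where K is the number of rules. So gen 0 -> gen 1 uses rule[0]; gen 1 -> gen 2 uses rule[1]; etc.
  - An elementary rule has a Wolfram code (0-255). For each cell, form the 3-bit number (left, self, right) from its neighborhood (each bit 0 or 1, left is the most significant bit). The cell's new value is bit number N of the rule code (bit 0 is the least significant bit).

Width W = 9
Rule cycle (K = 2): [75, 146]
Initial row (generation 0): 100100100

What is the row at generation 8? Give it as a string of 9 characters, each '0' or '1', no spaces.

Gen 0: 100100100
Gen 1 (rule 75): 001001001
Gen 2 (rule 146): 010110110
Gen 3 (rule 75): 100110110
Gen 4 (rule 146): 011000001
Gen 5 (rule 75): 111011110
Gen 6 (rule 146): 010001101
Gen 7 (rule 75): 100111100
Gen 8 (rule 146): 011011010

Answer: 011011010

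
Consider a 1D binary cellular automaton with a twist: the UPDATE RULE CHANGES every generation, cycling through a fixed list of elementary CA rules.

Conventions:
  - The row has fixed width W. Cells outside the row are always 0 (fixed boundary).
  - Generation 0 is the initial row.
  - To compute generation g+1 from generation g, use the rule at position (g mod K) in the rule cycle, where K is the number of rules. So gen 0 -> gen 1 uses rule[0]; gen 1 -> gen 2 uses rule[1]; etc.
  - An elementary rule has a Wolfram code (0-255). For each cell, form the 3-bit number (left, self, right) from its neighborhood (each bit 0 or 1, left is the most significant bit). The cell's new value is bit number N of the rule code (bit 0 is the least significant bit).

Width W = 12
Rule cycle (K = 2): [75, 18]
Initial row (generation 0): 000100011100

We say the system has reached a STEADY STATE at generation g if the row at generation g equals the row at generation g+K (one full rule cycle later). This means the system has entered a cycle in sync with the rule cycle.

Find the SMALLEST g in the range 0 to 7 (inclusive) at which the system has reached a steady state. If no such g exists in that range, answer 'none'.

Gen 0: 000100011100
Gen 1 (rule 75): 111001110101
Gen 2 (rule 18): 000110000000
Gen 3 (rule 75): 111110111111
Gen 4 (rule 18): 000000000000
Gen 5 (rule 75): 111111111111
Gen 6 (rule 18): 000000000000
Gen 7 (rule 75): 111111111111
Gen 8 (rule 18): 000000000000
Gen 9 (rule 75): 111111111111

Answer: 4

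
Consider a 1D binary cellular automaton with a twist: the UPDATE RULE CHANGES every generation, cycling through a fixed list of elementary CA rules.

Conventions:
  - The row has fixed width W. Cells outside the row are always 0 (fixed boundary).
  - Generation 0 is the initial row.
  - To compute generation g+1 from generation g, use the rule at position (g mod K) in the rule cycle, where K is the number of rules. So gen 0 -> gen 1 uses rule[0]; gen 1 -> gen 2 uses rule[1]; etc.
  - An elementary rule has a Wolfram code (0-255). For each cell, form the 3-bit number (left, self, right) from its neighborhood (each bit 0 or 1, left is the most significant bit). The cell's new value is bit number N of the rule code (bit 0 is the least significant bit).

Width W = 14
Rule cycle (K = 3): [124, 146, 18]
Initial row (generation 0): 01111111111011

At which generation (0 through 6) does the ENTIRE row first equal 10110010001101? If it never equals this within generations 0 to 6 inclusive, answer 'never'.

Answer: never

Derivation:
Gen 0: 01111111111011
Gen 1 (rule 124): 01000000001111
Gen 2 (rule 146): 10100000010110
Gen 3 (rule 18): 00010000100001
Gen 4 (rule 124): 00011000110001
Gen 5 (rule 146): 00100101001010
Gen 6 (rule 18): 01011000110001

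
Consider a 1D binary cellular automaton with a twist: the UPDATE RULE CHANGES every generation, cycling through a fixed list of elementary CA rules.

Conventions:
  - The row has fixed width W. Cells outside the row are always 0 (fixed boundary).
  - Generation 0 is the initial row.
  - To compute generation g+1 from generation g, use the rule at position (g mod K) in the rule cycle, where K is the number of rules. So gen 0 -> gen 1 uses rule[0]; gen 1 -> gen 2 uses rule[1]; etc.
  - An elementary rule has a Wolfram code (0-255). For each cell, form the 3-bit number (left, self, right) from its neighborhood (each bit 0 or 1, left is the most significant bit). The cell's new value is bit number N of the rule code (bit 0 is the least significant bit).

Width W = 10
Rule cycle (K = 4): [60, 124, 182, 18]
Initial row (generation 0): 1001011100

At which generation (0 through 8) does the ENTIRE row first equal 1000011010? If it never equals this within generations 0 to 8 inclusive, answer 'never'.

Answer: 4

Derivation:
Gen 0: 1001011100
Gen 1 (rule 60): 1101110010
Gen 2 (rule 124): 1111011011
Gen 3 (rule 182): 0110100100
Gen 4 (rule 18): 1000011010
Gen 5 (rule 60): 1100010111
Gen 6 (rule 124): 1110011101
Gen 7 (rule 182): 0101101011
Gen 8 (rule 18): 1000000000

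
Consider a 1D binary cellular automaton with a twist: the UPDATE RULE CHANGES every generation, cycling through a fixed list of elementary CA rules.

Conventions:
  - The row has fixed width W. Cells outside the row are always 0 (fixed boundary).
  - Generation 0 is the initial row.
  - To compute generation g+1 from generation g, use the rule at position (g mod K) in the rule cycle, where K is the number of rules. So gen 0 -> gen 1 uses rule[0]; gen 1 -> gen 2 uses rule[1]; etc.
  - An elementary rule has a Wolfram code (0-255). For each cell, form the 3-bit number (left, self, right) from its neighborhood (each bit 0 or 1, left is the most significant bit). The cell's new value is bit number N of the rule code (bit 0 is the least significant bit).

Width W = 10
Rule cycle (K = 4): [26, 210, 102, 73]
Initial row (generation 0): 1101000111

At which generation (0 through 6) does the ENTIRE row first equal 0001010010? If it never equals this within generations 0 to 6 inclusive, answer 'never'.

Gen 0: 1101000111
Gen 1 (rule 26): 1000101100
Gen 2 (rule 210): 0101000110
Gen 3 (rule 102): 1111001010
Gen 4 (rule 73): 1001000000
Gen 5 (rule 26): 0110100000
Gen 6 (rule 210): 1010010000

Answer: never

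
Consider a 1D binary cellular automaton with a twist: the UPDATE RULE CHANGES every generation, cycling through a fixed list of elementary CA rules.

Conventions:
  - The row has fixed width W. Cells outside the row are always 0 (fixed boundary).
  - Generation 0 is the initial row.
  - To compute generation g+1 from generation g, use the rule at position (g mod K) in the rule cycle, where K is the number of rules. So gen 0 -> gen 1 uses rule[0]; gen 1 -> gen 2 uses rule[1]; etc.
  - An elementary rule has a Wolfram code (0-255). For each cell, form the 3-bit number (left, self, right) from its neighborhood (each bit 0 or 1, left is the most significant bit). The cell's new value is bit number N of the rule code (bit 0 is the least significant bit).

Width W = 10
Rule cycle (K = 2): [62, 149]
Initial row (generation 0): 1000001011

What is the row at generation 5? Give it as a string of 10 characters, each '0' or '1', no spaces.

Answer: 0000111000

Derivation:
Gen 0: 1000001011
Gen 1 (rule 62): 1100011110
Gen 2 (rule 149): 0011001101
Gen 3 (rule 62): 0110111011
Gen 4 (rule 149): 0000010000
Gen 5 (rule 62): 0000111000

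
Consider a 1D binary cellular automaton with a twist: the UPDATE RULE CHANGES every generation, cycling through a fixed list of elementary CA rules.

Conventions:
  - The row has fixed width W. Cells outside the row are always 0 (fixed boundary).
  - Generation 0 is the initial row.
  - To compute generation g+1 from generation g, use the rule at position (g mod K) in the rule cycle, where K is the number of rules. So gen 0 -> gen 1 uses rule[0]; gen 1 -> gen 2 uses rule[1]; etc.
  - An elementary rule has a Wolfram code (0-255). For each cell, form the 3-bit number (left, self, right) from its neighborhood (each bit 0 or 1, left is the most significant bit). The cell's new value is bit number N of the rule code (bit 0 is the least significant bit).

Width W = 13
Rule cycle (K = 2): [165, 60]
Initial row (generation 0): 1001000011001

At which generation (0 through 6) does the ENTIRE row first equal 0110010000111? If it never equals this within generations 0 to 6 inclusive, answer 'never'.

Answer: never

Derivation:
Gen 0: 1001000011001
Gen 1 (rule 165): 1001011000001
Gen 2 (rule 60): 1101110100001
Gen 3 (rule 165): 0010101101101
Gen 4 (rule 60): 0011111011011
Gen 5 (rule 165): 1001110100100
Gen 6 (rule 60): 1101001110110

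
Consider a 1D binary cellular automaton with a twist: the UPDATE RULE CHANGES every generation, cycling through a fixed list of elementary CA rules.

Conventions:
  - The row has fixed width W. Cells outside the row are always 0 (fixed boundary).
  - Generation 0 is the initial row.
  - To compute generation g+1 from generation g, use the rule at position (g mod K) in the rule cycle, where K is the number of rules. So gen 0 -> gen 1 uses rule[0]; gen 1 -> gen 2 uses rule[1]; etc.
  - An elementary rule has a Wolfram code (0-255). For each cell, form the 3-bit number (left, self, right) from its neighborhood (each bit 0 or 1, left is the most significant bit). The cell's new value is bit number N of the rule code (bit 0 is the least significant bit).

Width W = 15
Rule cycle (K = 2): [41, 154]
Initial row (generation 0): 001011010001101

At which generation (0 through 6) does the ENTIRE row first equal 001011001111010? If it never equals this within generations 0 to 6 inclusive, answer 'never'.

Gen 0: 001011010001101
Gen 1 (rule 41): 100110100101010
Gen 2 (rule 154): 011100011000001
Gen 3 (rule 41): 010001010011100
Gen 4 (rule 154): 101010001111010
Gen 5 (rule 41): 010100101000100
Gen 6 (rule 154): 100011000101010

Answer: never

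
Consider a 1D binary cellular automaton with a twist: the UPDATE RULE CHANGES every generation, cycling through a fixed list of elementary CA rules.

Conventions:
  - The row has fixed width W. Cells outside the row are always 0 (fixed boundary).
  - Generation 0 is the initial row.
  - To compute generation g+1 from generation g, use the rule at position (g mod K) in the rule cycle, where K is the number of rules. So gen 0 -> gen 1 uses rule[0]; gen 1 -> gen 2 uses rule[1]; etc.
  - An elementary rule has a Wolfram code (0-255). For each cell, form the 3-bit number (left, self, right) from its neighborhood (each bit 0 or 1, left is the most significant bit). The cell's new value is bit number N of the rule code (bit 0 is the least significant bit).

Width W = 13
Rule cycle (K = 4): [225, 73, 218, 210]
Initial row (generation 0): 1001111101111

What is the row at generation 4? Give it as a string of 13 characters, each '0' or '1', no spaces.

Gen 0: 1001111101111
Gen 1 (rule 225): 0000111110111
Gen 2 (rule 73): 1110100010101
Gen 3 (rule 218): 1110010100000
Gen 4 (rule 210): 0111100010000

Answer: 0111100010000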